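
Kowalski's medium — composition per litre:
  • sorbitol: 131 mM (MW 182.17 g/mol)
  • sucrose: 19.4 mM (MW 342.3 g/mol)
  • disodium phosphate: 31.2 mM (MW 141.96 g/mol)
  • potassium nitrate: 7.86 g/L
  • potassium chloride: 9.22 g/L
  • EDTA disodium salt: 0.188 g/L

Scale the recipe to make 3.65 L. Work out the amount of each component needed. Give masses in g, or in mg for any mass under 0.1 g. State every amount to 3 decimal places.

sorbitol 87.105 g; sucrose 24.238 g; disodium phosphate 16.166 g; potassium nitrate 28.689 g; potassium chloride 33.653 g; EDTA disodium salt 0.686 g

Scale factor relative to 1 L: 3.65.
sorbitol: 131 mmol/L × 182.17 g/mol × 3.65 L ÷ 1000 = 87.105 g
sucrose: 19.4 mmol/L × 342.3 g/mol × 3.65 L ÷ 1000 = 24.238 g
disodium phosphate: 31.2 mmol/L × 141.96 g/mol × 3.65 L ÷ 1000 = 16.166 g
potassium nitrate: 7.86 g/L × 3.65 L = 28.689 g
potassium chloride: 9.22 g/L × 3.65 L = 33.653 g
EDTA disodium salt: 0.188 g/L × 3.65 L = 0.686 g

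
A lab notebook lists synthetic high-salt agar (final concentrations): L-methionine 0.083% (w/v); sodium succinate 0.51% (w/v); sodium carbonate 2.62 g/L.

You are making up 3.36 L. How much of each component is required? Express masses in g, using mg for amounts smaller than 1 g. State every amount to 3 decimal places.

Working volume: 3.36 L.
L-methionine: 0.083% w/v = 0.83 g/L → 0.83 × 3.36 L = 2.789 g
sodium succinate: 0.51 g per 100 mL × 3360 mL ÷ 100 = 17.136 g
sodium carbonate: 2.62 g/L × 3.36 L = 8.803 g

L-methionine 2.789 g; sodium succinate 17.136 g; sodium carbonate 8.803 g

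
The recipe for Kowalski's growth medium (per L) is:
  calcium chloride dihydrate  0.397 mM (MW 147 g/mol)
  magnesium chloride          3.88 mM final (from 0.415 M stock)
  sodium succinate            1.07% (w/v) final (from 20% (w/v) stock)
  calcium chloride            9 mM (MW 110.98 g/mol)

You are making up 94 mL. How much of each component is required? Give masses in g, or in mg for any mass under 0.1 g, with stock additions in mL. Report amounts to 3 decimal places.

Working volume: 94 mL = 0.094 L.
calcium chloride dihydrate: 0.397 mmol/L × 147 mg/mmol × 0.094 L = 5.486 mg
magnesium chloride: C1V1 = C2V2 → 3.88 mM × 94 mL ÷ 415 mM = 0.879 mL
sodium succinate: V = C2·V2/C1 = 1.07% ÷ 20% × 94 mL = 5.029 mL
calcium chloride: 9 mmol/L × 110.98 mg/mmol × 0.094 L = 93.889 mg

calcium chloride dihydrate 5.486 mg; magnesium chloride 0.879 mL; sodium succinate 5.029 mL; calcium chloride 93.889 mg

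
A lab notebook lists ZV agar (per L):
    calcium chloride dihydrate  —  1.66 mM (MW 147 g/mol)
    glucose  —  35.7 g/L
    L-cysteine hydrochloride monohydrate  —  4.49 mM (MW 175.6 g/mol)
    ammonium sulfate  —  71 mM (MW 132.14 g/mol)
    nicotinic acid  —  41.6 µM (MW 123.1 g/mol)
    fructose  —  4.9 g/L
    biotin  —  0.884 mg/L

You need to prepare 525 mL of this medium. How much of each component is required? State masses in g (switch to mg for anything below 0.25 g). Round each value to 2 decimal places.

Working volume: 525 mL = 0.525 L.
calcium chloride dihydrate: 1.66 mmol/L × 147 mg/mmol × 0.525 L = 128.11 mg
glucose: 35.7 g/L × 0.525 L = 18.74 g
L-cysteine hydrochloride monohydrate: 4.49 mmol/L × 175.6 g/mol × 0.525 L ÷ 1000 = 0.41 g
ammonium sulfate: 71 mmol/L × 132.14 g/mol × 0.525 L ÷ 1000 = 4.93 g
nicotinic acid: 41.6 µmol/L × 123.1 g/mol × 0.525 L ÷ 1000 = 2.69 mg
fructose: 4.9 g/L × 0.525 L = 2.57 g
biotin: 0.884 mg/L × 0.525 L = 0.46 mg

calcium chloride dihydrate 128.11 mg; glucose 18.74 g; L-cysteine hydrochloride monohydrate 0.41 g; ammonium sulfate 4.93 g; nicotinic acid 2.69 mg; fructose 2.57 g; biotin 0.46 mg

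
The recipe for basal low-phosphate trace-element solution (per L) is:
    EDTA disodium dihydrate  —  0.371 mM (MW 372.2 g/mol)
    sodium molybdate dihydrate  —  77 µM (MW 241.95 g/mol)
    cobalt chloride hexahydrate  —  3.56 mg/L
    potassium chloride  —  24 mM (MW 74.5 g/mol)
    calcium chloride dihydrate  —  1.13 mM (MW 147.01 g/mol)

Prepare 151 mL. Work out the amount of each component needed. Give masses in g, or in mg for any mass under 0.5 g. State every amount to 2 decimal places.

Scale factor relative to 1 L: 0.151.
EDTA disodium dihydrate: 0.371 mmol/L × 372.2 mg/mmol × 0.151 L = 20.85 mg
sodium molybdate dihydrate: 77 µmol/L × 241.95 g/mol × 0.151 L ÷ 1000 = 2.81 mg
cobalt chloride hexahydrate: 3.56 mg/L × 0.151 L = 0.54 mg
potassium chloride: 24 mmol/L × 74.5 mg/mmol × 0.151 L = 269.99 mg
calcium chloride dihydrate: 1.13 mmol/L × 147.01 mg/mmol × 0.151 L = 25.08 mg

EDTA disodium dihydrate 20.85 mg; sodium molybdate dihydrate 2.81 mg; cobalt chloride hexahydrate 0.54 mg; potassium chloride 269.99 mg; calcium chloride dihydrate 25.08 mg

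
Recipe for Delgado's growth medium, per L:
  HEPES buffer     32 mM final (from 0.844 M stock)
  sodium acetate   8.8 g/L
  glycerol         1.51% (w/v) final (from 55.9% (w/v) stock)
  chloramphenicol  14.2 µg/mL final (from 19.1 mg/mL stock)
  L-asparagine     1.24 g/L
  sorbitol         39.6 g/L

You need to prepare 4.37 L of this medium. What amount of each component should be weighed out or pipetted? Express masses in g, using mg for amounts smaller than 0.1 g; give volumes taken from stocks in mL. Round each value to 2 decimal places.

HEPES buffer 165.69 mL; sodium acetate 38.46 g; glycerol 118.04 mL; chloramphenicol 3.25 mL; L-asparagine 5.42 g; sorbitol 173.05 g

Working volume: 4.37 L.
HEPES buffer: C1V1 = C2V2 → 32 mM × 4370 mL ÷ 844 mM = 165.69 mL
sodium acetate: 8.8 g/L × 4.37 L = 38.46 g
glycerol: C1V1 = C2V2 → 1.51% ÷ 55.9% × 4370 mL = 118.04 mL
chloramphenicol: C1V1 = C2V2 → 14.2 µg/mL × 4370 mL ÷ 19100 µg/mL = 3.25 mL
L-asparagine: 1.24 g/L × 4.37 L = 5.42 g
sorbitol: 39.6 g/L × 4.37 L = 173.05 g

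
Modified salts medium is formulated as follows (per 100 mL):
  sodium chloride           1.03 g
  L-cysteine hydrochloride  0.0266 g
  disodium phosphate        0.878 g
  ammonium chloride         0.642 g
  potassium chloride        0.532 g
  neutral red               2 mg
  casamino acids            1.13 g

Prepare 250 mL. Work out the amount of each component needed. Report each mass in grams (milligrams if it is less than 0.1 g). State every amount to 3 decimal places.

sodium chloride 2.575 g; L-cysteine hydrochloride 66.500 mg; disodium phosphate 2.195 g; ammonium chloride 1.605 g; potassium chloride 1.330 g; neutral red 5.000 mg; casamino acids 2.825 g

Scale factor = 250 mL / 100 mL = 2.5.
sodium chloride: 1.03 g × (250 mL / 100 mL) = 2.575 g
L-cysteine hydrochloride: 0.0266 g × (250 mL / 100 mL) = 0.0665 g = 66.500 mg
disodium phosphate: 0.878 g × (250 mL / 100 mL) = 2.195 g
ammonium chloride: 0.642 g × (250 mL / 100 mL) = 1.605 g
potassium chloride: 0.532 g × (250 mL / 100 mL) = 1.330 g
neutral red: 2 mg × (250 mL / 100 mL) = 5.000 mg
casamino acids: 1.13 g × (250 mL / 100 mL) = 2.825 g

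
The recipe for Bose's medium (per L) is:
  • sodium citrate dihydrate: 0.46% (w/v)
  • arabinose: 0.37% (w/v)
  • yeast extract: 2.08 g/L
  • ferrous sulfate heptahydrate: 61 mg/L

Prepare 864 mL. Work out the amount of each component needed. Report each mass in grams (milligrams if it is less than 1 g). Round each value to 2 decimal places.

Working volume: 864 mL = 0.864 L.
sodium citrate dihydrate: 0.46 g per 100 mL × 864 mL ÷ 100 = 3.97 g
arabinose: 0.37% w/v = 3.7 g/L → 3.7 × 0.864 L = 3.20 g
yeast extract: 2.08 g/L × 0.864 L = 1.80 g
ferrous sulfate heptahydrate: 61 mg/L × 0.864 L = 52.70 mg

sodium citrate dihydrate 3.97 g; arabinose 3.20 g; yeast extract 1.80 g; ferrous sulfate heptahydrate 52.70 mg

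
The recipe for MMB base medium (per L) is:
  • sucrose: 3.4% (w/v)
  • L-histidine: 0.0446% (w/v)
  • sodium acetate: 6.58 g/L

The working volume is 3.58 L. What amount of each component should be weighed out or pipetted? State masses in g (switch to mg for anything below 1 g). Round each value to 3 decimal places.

sucrose 121.720 g; L-histidine 1.597 g; sodium acetate 23.556 g

Scale factor relative to 1 L: 3.58.
sucrose: 3.4% w/v = 34 g/L → 34 × 3.58 L = 121.720 g
L-histidine: 0.0446 g per 100 mL × 3580 mL ÷ 100 = 1.597 g
sodium acetate: 6.58 g/L × 3.58 L = 23.556 g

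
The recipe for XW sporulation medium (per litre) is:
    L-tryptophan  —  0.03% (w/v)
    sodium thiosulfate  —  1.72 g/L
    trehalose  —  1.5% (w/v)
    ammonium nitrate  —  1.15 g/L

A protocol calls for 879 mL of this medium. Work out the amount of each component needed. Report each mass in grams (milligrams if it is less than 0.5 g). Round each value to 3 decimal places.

Target volume = 879 mL = 0.879 L.
L-tryptophan: 0.03% w/v = 0.3 g/L → 0.3 × 0.879 L = 0.2637 g = 263.700 mg
sodium thiosulfate: 1.72 g/L × 0.879 L = 1.512 g
trehalose: 1.5% w/v = 15 g/L → 15 × 0.879 L = 13.185 g
ammonium nitrate: 1.15 g/L × 0.879 L = 1.011 g

L-tryptophan 263.700 mg; sodium thiosulfate 1.512 g; trehalose 13.185 g; ammonium nitrate 1.011 g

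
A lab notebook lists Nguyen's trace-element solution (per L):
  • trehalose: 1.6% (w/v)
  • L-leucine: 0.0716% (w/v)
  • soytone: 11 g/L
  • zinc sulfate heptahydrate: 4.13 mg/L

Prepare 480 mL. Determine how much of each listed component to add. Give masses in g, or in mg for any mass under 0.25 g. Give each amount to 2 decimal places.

Target volume = 480 mL = 0.48 L.
trehalose: 1.6 g per 100 mL × 480 mL ÷ 100 = 7.68 g
L-leucine: 0.0716% w/v = 0.716 g/L → 0.716 × 0.48 L = 0.34 g
soytone: 11 g/L × 0.48 L = 5.28 g
zinc sulfate heptahydrate: 4.13 mg/L × 0.48 L = 1.98 mg

trehalose 7.68 g; L-leucine 0.34 g; soytone 5.28 g; zinc sulfate heptahydrate 1.98 mg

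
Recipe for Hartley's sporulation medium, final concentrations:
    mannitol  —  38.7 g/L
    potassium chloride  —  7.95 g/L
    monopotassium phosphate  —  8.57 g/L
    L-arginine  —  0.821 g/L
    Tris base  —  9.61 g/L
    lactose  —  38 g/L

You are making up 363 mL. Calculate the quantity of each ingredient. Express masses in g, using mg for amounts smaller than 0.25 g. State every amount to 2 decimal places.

Target volume = 363 mL = 0.363 L.
mannitol: 38.7 g/L × 0.363 L = 14.05 g
potassium chloride: 7.95 g/L × 0.363 L = 2.89 g
monopotassium phosphate: 8.57 g/L × 0.363 L = 3.11 g
L-arginine: 0.821 g/L × 0.363 L = 0.30 g
Tris base: 9.61 g/L × 0.363 L = 3.49 g
lactose: 38 g/L × 0.363 L = 13.79 g

mannitol 14.05 g; potassium chloride 2.89 g; monopotassium phosphate 3.11 g; L-arginine 0.30 g; Tris base 3.49 g; lactose 13.79 g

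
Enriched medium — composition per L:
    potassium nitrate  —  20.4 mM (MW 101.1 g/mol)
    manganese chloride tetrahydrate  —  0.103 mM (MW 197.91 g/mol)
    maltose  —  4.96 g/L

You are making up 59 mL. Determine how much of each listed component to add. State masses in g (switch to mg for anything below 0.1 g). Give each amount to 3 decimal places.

potassium nitrate 0.122 g; manganese chloride tetrahydrate 1.203 mg; maltose 0.293 g

Scale factor relative to 1 L: 0.059.
potassium nitrate: 20.4 mmol/L × 101.1 g/mol × 0.059 L ÷ 1000 = 0.122 g
manganese chloride tetrahydrate: 0.103 mmol/L × 197.91 mg/mmol × 0.059 L = 1.203 mg
maltose: 4.96 g/L × 0.059 L = 0.293 g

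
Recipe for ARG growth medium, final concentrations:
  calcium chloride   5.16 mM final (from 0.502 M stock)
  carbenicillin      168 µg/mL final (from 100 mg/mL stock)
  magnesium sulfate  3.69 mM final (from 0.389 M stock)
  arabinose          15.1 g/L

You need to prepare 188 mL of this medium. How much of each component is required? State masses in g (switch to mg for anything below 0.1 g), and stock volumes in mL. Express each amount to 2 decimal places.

calcium chloride 1.93 mL; carbenicillin 0.32 mL; magnesium sulfate 1.78 mL; arabinose 2.84 g

Target volume = 188 mL = 0.188 L.
calcium chloride: C1V1 = C2V2 → 5.16 mM × 188 mL ÷ 502 mM = 1.93 mL
carbenicillin: V = C2·V2/C1 = 168 µg/mL × 188 mL ÷ 100000 µg/mL = 0.32 mL
magnesium sulfate: V = C2·V2/C1 = 3.69 mM × 188 mL ÷ 389 mM = 1.78 mL
arabinose: 15.1 g/L × 0.188 L = 2.84 g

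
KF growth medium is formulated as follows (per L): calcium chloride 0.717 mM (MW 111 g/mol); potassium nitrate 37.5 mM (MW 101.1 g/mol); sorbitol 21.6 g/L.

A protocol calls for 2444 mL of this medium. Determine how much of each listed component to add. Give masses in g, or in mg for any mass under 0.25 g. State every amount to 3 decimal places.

Working volume: 2444 mL = 2.444 L.
calcium chloride: 0.717 mmol/L × 111 mg/mmol × 2.444 L = 194.511 mg
potassium nitrate: 37.5 mmol/L × 101.1 g/mol × 2.444 L ÷ 1000 = 9.266 g
sorbitol: 21.6 g/L × 2.444 L = 52.790 g

calcium chloride 194.511 mg; potassium nitrate 9.266 g; sorbitol 52.790 g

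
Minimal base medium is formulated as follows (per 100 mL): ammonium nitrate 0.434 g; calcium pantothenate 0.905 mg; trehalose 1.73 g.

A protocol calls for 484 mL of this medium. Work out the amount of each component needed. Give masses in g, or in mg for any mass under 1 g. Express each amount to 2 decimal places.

Ratio of target to recipe volume: 484 / 100 = 4.84.
ammonium nitrate: 0.434 g × (484 mL / 100 mL) = 2.10 g
calcium pantothenate: 0.905 mg × (484 mL / 100 mL) = 4.38 mg
trehalose: 1.73 g × (484 mL / 100 mL) = 8.37 g

ammonium nitrate 2.10 g; calcium pantothenate 4.38 mg; trehalose 8.37 g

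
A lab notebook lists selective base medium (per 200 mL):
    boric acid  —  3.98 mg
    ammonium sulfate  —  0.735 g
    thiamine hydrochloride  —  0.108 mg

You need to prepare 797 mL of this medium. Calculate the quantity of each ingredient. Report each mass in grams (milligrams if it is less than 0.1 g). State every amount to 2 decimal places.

Scale factor = 797 mL / 200 mL = 3.985.
boric acid: 3.98 mg × (797 mL / 200 mL) = 15.86 mg
ammonium sulfate: 0.735 g × (797 mL / 200 mL) = 2.93 g
thiamine hydrochloride: 0.108 mg × (797 mL / 200 mL) = 0.43 mg

boric acid 15.86 mg; ammonium sulfate 2.93 g; thiamine hydrochloride 0.43 mg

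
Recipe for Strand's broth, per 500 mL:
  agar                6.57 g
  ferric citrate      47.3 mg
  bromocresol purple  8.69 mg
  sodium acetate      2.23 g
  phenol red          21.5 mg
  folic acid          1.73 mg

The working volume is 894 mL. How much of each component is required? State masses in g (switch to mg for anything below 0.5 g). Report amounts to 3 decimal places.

Scale factor = 894 mL / 500 mL = 1.788.
agar: 6.57 g × (894 mL / 500 mL) = 11.747 g
ferric citrate: 47.3 mg × (894 mL / 500 mL) = 84.572 mg
bromocresol purple: 8.69 mg × (894 mL / 500 mL) = 15.538 mg
sodium acetate: 2.23 g × (894 mL / 500 mL) = 3.987 g
phenol red: 21.5 mg × (894 mL / 500 mL) = 38.442 mg
folic acid: 1.73 mg × (894 mL / 500 mL) = 3.093 mg

agar 11.747 g; ferric citrate 84.572 mg; bromocresol purple 15.538 mg; sodium acetate 3.987 g; phenol red 38.442 mg; folic acid 3.093 mg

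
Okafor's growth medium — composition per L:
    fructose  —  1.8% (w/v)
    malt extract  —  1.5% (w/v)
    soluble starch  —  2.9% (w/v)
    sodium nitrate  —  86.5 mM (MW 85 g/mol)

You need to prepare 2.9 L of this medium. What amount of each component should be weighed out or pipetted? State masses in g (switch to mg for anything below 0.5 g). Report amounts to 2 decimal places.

Working volume: 2.9 L.
fructose: 1.8% w/v = 18 g/L → 18 × 2.9 L = 52.20 g
malt extract: 1.5 g per 100 mL × 2900 mL ÷ 100 = 43.50 g
soluble starch: 2.9 g per 100 mL × 2900 mL ÷ 100 = 84.10 g
sodium nitrate: 86.5 mmol/L × 85 g/mol × 2.9 L ÷ 1000 = 21.32 g

fructose 52.20 g; malt extract 43.50 g; soluble starch 84.10 g; sodium nitrate 21.32 g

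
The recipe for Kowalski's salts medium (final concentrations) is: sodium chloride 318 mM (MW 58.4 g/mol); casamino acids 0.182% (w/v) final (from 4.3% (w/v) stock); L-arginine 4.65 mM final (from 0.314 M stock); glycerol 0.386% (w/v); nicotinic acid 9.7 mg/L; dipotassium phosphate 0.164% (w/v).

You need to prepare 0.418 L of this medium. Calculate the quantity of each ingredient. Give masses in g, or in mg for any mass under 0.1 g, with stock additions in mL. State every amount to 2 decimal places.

Scale factor relative to 1 L: 0.418.
sodium chloride: 318 mmol/L × 58.4 g/mol × 0.418 L ÷ 1000 = 7.76 g
casamino acids: dilute stock: 0.182% ÷ 4.3% × 418 mL = 17.69 mL
L-arginine: C1V1 = C2V2 → 4.65 mM × 418 mL ÷ 314 mM = 6.19 mL
glycerol: 0.386 g per 100 mL × 418 mL ÷ 100 = 1.61 g
nicotinic acid: 9.7 mg/L × 0.418 L = 4.05 mg
dipotassium phosphate: 0.164% w/v = 1.64 g/L → 1.64 × 0.418 L = 0.69 g

sodium chloride 7.76 g; casamino acids 17.69 mL; L-arginine 6.19 mL; glycerol 1.61 g; nicotinic acid 4.05 mg; dipotassium phosphate 0.69 g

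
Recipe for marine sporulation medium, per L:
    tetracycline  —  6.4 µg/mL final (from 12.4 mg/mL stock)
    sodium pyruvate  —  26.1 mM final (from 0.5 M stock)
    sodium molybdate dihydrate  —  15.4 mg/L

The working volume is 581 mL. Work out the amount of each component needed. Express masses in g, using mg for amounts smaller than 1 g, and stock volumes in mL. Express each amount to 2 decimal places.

Target volume = 581 mL = 0.581 L.
tetracycline: dilute stock: 6.4 µg/mL × 581 mL ÷ 12400 µg/mL = 0.30 mL
sodium pyruvate: dilute stock: 26.1 mM × 581 mL ÷ 500 mM = 30.33 mL
sodium molybdate dihydrate: 15.4 mg/L × 0.581 L = 8.95 mg

tetracycline 0.30 mL; sodium pyruvate 30.33 mL; sodium molybdate dihydrate 8.95 mg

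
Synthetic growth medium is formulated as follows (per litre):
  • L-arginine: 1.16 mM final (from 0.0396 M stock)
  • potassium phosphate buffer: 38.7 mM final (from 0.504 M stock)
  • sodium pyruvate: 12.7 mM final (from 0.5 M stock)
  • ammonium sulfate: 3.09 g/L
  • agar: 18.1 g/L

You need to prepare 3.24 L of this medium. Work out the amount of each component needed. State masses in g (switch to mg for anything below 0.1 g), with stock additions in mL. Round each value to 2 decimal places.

L-arginine 94.91 mL; potassium phosphate buffer 248.79 mL; sodium pyruvate 82.30 mL; ammonium sulfate 10.01 g; agar 58.64 g

Working volume: 3.24 L.
L-arginine: V = C2·V2/C1 = 1.16 mM × 3240 mL ÷ 39.6 mM = 94.91 mL
potassium phosphate buffer: dilute stock: 38.7 mM × 3240 mL ÷ 504 mM = 248.79 mL
sodium pyruvate: C1V1 = C2V2 → 12.7 mM × 3240 mL ÷ 500 mM = 82.30 mL
ammonium sulfate: 3.09 g/L × 3.24 L = 10.01 g
agar: 18.1 g/L × 3.24 L = 58.64 g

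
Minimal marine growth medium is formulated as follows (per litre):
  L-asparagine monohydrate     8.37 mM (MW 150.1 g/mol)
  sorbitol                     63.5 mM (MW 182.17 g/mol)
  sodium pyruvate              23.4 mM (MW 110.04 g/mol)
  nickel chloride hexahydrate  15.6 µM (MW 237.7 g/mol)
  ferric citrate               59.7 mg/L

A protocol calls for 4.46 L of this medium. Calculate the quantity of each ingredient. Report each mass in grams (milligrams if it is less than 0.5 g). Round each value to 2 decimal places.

L-asparagine monohydrate 5.60 g; sorbitol 51.59 g; sodium pyruvate 11.48 g; nickel chloride hexahydrate 16.54 mg; ferric citrate 266.26 mg

Working volume: 4.46 L.
L-asparagine monohydrate: 8.37 mmol/L × 150.1 g/mol × 4.46 L ÷ 1000 = 5.60 g
sorbitol: 63.5 mmol/L × 182.17 g/mol × 4.46 L ÷ 1000 = 51.59 g
sodium pyruvate: 23.4 mmol/L × 110.04 g/mol × 4.46 L ÷ 1000 = 11.48 g
nickel chloride hexahydrate: 15.6 µmol/L × 237.7 g/mol × 4.46 L ÷ 1000 = 16.54 mg
ferric citrate: 59.7 mg/L × 4.46 L = 266.26 mg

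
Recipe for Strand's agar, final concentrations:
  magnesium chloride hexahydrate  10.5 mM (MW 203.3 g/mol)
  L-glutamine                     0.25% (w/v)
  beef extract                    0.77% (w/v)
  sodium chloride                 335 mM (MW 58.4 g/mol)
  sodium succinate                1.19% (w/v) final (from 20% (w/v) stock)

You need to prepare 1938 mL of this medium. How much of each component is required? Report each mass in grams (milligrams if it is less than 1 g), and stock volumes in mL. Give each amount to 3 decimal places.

magnesium chloride hexahydrate 4.137 g; L-glutamine 4.845 g; beef extract 14.923 g; sodium chloride 37.915 g; sodium succinate 115.311 mL

Working volume: 1938 mL = 1.938 L.
magnesium chloride hexahydrate: 10.5 mmol/L × 203.3 g/mol × 1.938 L ÷ 1000 = 4.137 g
L-glutamine: 0.25% w/v = 2.5 g/L → 2.5 × 1.938 L = 4.845 g
beef extract: 0.77 g per 100 mL × 1938 mL ÷ 100 = 14.923 g
sodium chloride: 335 mmol/L × 58.4 g/mol × 1.938 L ÷ 1000 = 37.915 g
sodium succinate: dilute stock: 1.19% ÷ 20% × 1938 mL = 115.311 mL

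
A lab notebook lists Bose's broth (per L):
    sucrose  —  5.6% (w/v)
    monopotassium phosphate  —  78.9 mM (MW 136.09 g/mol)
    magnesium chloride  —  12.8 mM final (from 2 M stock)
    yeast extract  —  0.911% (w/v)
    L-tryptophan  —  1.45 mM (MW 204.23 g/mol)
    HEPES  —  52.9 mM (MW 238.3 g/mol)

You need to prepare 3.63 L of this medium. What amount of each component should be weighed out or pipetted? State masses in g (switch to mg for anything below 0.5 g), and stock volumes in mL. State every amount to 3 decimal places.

Scale factor relative to 1 L: 3.63.
sucrose: 5.6 g per 100 mL × 3630 mL ÷ 100 = 203.280 g
monopotassium phosphate: 78.9 mmol/L × 136.09 g/mol × 3.63 L ÷ 1000 = 38.977 g
magnesium chloride: V = C2·V2/C1 = 12.8 mM × 3630 mL ÷ 2000 mM = 23.232 mL
yeast extract: 0.911% w/v = 9.11 g/L → 9.11 × 3.63 L = 33.069 g
L-tryptophan: 1.45 mmol/L × 204.23 g/mol × 3.63 L ÷ 1000 = 1.075 g
HEPES: 52.9 mmol/L × 238.3 g/mol × 3.63 L ÷ 1000 = 45.760 g

sucrose 203.280 g; monopotassium phosphate 38.977 g; magnesium chloride 23.232 mL; yeast extract 33.069 g; L-tryptophan 1.075 g; HEPES 45.760 g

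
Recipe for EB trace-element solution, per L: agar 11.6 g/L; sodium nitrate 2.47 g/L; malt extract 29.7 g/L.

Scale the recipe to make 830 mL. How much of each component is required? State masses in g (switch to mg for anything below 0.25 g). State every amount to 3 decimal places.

agar 9.628 g; sodium nitrate 2.050 g; malt extract 24.651 g

Scale factor relative to 1 L: 0.83.
agar: 11.6 g/L × 0.83 L = 9.628 g
sodium nitrate: 2.47 g/L × 0.83 L = 2.050 g
malt extract: 29.7 g/L × 0.83 L = 24.651 g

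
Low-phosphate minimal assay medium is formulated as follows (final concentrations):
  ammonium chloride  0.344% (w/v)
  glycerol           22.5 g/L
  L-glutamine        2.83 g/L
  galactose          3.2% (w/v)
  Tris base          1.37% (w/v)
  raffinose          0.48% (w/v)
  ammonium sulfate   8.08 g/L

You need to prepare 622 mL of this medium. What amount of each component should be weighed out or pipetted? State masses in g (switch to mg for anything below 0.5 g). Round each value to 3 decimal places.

Working volume: 622 mL = 0.622 L.
ammonium chloride: 0.344 g per 100 mL × 622 mL ÷ 100 = 2.140 g
glycerol: 22.5 g/L × 0.622 L = 13.995 g
L-glutamine: 2.83 g/L × 0.622 L = 1.760 g
galactose: 3.2% w/v = 32 g/L → 32 × 0.622 L = 19.904 g
Tris base: 1.37% w/v = 13.7 g/L → 13.7 × 0.622 L = 8.521 g
raffinose: 0.48 g per 100 mL × 622 mL ÷ 100 = 2.986 g
ammonium sulfate: 8.08 g/L × 0.622 L = 5.026 g

ammonium chloride 2.140 g; glycerol 13.995 g; L-glutamine 1.760 g; galactose 19.904 g; Tris base 8.521 g; raffinose 2.986 g; ammonium sulfate 5.026 g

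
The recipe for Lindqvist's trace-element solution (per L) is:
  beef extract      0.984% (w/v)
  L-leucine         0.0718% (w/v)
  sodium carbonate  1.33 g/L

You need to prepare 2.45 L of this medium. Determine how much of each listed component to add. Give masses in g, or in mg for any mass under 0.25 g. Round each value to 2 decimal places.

Scale factor relative to 1 L: 2.45.
beef extract: 0.984% w/v = 9.84 g/L → 9.84 × 2.45 L = 24.11 g
L-leucine: 0.0718 g per 100 mL × 2450 mL ÷ 100 = 1.76 g
sodium carbonate: 1.33 g/L × 2.45 L = 3.26 g

beef extract 24.11 g; L-leucine 1.76 g; sodium carbonate 3.26 g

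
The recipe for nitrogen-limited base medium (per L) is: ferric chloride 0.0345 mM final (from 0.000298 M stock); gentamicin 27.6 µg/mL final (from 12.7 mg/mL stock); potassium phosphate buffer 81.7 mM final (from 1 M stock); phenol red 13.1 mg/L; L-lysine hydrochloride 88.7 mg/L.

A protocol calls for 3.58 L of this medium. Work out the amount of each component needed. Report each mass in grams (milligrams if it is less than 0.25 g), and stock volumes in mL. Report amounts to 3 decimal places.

ferric chloride 414.463 mL; gentamicin 7.780 mL; potassium phosphate buffer 292.486 mL; phenol red 46.898 mg; L-lysine hydrochloride 0.318 g

Working volume: 3.58 L.
ferric chloride: dilute stock: 0.0345 mM × 3580 mL ÷ 0.298 mM = 414.463 mL
gentamicin: C1V1 = C2V2 → 27.6 µg/mL × 3580 mL ÷ 12700 µg/mL = 7.780 mL
potassium phosphate buffer: V = C2·V2/C1 = 81.7 mM × 3580 mL ÷ 1000 mM = 292.486 mL
phenol red: 13.1 mg/L × 3.58 L = 46.898 mg
L-lysine hydrochloride: 88.7 mg/L × 3.58 L = 317.546 mg = 0.318 g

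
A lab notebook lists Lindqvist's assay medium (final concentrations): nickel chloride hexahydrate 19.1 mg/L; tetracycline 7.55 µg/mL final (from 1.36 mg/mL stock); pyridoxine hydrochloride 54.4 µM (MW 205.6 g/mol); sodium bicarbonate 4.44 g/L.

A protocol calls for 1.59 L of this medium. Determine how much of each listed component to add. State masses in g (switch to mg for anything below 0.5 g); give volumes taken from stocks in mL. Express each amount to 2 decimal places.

Working volume: 1.59 L.
nickel chloride hexahydrate: 19.1 mg/L × 1.59 L = 30.37 mg
tetracycline: dilute stock: 7.55 µg/mL × 1590 mL ÷ 1360 µg/mL = 8.83 mL
pyridoxine hydrochloride: 54.4 µmol/L × 205.6 g/mol × 1.59 L ÷ 1000 = 17.78 mg
sodium bicarbonate: 4.44 g/L × 1.59 L = 7.06 g

nickel chloride hexahydrate 30.37 mg; tetracycline 8.83 mL; pyridoxine hydrochloride 17.78 mg; sodium bicarbonate 7.06 g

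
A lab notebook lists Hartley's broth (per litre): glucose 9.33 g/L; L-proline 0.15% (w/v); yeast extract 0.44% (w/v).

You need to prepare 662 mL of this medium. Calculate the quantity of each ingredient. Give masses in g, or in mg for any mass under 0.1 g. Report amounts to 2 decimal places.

glucose 6.18 g; L-proline 0.99 g; yeast extract 2.91 g

Scale factor relative to 1 L: 0.662.
glucose: 9.33 g/L × 0.662 L = 6.18 g
L-proline: 0.15 g per 100 mL × 662 mL ÷ 100 = 0.99 g
yeast extract: 0.44% w/v = 4.4 g/L → 4.4 × 0.662 L = 2.91 g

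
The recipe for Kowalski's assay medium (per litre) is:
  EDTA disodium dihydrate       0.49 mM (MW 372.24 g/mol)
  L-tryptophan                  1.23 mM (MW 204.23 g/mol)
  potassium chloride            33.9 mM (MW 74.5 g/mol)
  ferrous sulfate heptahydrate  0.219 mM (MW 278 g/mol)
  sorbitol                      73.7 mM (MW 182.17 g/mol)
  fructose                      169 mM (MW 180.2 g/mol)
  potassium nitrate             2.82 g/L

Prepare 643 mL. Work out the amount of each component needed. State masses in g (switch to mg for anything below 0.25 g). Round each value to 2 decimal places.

EDTA disodium dihydrate 117.28 mg; L-tryptophan 161.52 mg; potassium chloride 1.62 g; ferrous sulfate heptahydrate 39.15 mg; sorbitol 8.63 g; fructose 19.58 g; potassium nitrate 1.81 g

Target volume = 643 mL = 0.643 L.
EDTA disodium dihydrate: 0.49 mmol/L × 372.24 mg/mmol × 0.643 L = 117.28 mg
L-tryptophan: 1.23 mmol/L × 204.23 mg/mmol × 0.643 L = 161.52 mg
potassium chloride: 33.9 mmol/L × 74.5 g/mol × 0.643 L ÷ 1000 = 1.62 g
ferrous sulfate heptahydrate: 0.219 mmol/L × 278 mg/mmol × 0.643 L = 39.15 mg
sorbitol: 73.7 mmol/L × 182.17 g/mol × 0.643 L ÷ 1000 = 8.63 g
fructose: 169 mmol/L × 180.2 g/mol × 0.643 L ÷ 1000 = 19.58 g
potassium nitrate: 2.82 g/L × 0.643 L = 1.81 g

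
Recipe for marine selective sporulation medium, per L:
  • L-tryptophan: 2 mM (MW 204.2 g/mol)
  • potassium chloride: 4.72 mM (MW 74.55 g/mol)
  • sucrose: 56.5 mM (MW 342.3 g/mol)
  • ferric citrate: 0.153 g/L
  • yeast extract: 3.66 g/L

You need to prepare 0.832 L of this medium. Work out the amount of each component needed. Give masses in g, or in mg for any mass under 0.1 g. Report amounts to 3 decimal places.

Working volume: 0.832 L.
L-tryptophan: 2 mmol/L × 204.2 g/mol × 0.832 L ÷ 1000 = 0.340 g
potassium chloride: 4.72 mmol/L × 74.55 g/mol × 0.832 L ÷ 1000 = 0.293 g
sucrose: 56.5 mmol/L × 342.3 g/mol × 0.832 L ÷ 1000 = 16.091 g
ferric citrate: 0.153 g/L × 0.832 L = 0.127 g
yeast extract: 3.66 g/L × 0.832 L = 3.045 g

L-tryptophan 0.340 g; potassium chloride 0.293 g; sucrose 16.091 g; ferric citrate 0.127 g; yeast extract 3.045 g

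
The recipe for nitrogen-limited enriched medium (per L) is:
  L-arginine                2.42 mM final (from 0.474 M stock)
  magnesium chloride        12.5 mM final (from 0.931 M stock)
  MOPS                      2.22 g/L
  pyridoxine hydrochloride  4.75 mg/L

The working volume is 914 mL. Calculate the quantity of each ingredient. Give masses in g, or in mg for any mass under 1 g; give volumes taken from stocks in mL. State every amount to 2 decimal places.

L-arginine 4.67 mL; magnesium chloride 12.27 mL; MOPS 2.03 g; pyridoxine hydrochloride 4.34 mg

Working volume: 914 mL = 0.914 L.
L-arginine: dilute stock: 2.42 mM × 914 mL ÷ 474 mM = 4.67 mL
magnesium chloride: V = C2·V2/C1 = 12.5 mM × 914 mL ÷ 931 mM = 12.27 mL
MOPS: 2.22 g/L × 0.914 L = 2.03 g
pyridoxine hydrochloride: 4.75 mg/L × 0.914 L = 4.34 mg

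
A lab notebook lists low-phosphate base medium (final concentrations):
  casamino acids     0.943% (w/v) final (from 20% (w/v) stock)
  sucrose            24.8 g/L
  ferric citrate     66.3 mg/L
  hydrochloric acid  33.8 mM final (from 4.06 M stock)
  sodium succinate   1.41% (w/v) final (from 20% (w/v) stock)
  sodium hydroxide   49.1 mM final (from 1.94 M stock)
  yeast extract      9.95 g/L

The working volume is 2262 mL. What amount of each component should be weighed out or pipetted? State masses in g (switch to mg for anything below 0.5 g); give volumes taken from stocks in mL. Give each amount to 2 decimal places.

casamino acids 106.65 mL; sucrose 56.10 g; ferric citrate 149.97 mg; hydrochloric acid 18.83 mL; sodium succinate 159.47 mL; sodium hydroxide 57.25 mL; yeast extract 22.51 g

Scale factor relative to 1 L: 2.262.
casamino acids: dilute stock: 0.943% ÷ 20% × 2262 mL = 106.65 mL
sucrose: 24.8 g/L × 2.262 L = 56.10 g
ferric citrate: 66.3 mg/L × 2.262 L = 149.97 mg
hydrochloric acid: dilute stock: 33.8 mM × 2262 mL ÷ 4060 mM = 18.83 mL
sodium succinate: dilute stock: 1.41% ÷ 20% × 2262 mL = 159.47 mL
sodium hydroxide: C1V1 = C2V2 → 49.1 mM × 2262 mL ÷ 1940 mM = 57.25 mL
yeast extract: 9.95 g/L × 2.262 L = 22.51 g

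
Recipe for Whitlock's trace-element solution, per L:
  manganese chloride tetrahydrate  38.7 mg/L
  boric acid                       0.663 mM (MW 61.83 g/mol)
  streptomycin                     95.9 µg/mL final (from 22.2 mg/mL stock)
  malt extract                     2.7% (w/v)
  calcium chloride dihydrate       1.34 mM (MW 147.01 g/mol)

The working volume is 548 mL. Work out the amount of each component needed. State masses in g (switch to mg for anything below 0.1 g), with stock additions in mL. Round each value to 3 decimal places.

Scale factor relative to 1 L: 0.548.
manganese chloride tetrahydrate: 38.7 mg/L × 0.548 L = 21.208 mg
boric acid: 0.663 mmol/L × 61.83 mg/mmol × 0.548 L = 22.464 mg
streptomycin: dilute stock: 95.9 µg/mL × 548 mL ÷ 22200 µg/mL = 2.367 mL
malt extract: 2.7 g per 100 mL × 548 mL ÷ 100 = 14.796 g
calcium chloride dihydrate: 1.34 mmol/L × 147.01 g/mol × 0.548 L ÷ 1000 = 0.108 g

manganese chloride tetrahydrate 21.208 mg; boric acid 22.464 mg; streptomycin 2.367 mL; malt extract 14.796 g; calcium chloride dihydrate 0.108 g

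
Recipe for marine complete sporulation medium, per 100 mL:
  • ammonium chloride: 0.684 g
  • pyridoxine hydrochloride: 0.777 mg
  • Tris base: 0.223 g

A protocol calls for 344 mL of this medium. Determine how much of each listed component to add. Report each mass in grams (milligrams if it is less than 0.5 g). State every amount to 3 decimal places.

ammonium chloride 2.353 g; pyridoxine hydrochloride 2.673 mg; Tris base 0.767 g

Ratio of target to recipe volume: 344 / 100 = 3.44.
ammonium chloride: 0.684 g × (344 mL / 100 mL) = 2.353 g
pyridoxine hydrochloride: 0.777 mg × (344 mL / 100 mL) = 2.673 mg
Tris base: 0.223 g × (344 mL / 100 mL) = 0.767 g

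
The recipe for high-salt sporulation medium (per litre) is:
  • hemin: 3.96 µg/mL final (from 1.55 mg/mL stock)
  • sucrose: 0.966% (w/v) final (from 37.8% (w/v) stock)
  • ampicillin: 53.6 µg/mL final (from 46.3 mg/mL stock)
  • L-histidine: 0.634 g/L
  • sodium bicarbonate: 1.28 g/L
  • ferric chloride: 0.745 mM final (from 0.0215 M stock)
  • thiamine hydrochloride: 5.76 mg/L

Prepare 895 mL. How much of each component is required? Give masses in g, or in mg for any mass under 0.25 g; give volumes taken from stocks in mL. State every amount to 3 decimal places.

Target volume = 895 mL = 0.895 L.
hemin: V = C2·V2/C1 = 3.96 µg/mL × 895 mL ÷ 1550 µg/mL = 2.287 mL
sucrose: C1V1 = C2V2 → 0.966% ÷ 37.8% × 895 mL = 22.872 mL
ampicillin: dilute stock: 53.6 µg/mL × 895 mL ÷ 46300 µg/mL = 1.036 mL
L-histidine: 0.634 g/L × 0.895 L = 0.567 g
sodium bicarbonate: 1.28 g/L × 0.895 L = 1.146 g
ferric chloride: V = C2·V2/C1 = 0.745 mM × 895 mL ÷ 21.5 mM = 31.013 mL
thiamine hydrochloride: 5.76 mg/L × 0.895 L = 5.155 mg

hemin 2.287 mL; sucrose 22.872 mL; ampicillin 1.036 mL; L-histidine 0.567 g; sodium bicarbonate 1.146 g; ferric chloride 31.013 mL; thiamine hydrochloride 5.155 mg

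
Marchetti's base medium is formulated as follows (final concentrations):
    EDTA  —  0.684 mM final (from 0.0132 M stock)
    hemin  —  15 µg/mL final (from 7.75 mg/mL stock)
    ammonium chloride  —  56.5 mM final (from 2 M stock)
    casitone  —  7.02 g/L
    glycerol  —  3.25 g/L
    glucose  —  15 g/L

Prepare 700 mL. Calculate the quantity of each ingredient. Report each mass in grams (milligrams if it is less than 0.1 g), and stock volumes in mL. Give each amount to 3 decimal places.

EDTA 36.273 mL; hemin 1.355 mL; ammonium chloride 19.775 mL; casitone 4.914 g; glycerol 2.275 g; glucose 10.500 g

Working volume: 700 mL = 0.7 L.
EDTA: dilute stock: 0.684 mM × 700 mL ÷ 13.2 mM = 36.273 mL
hemin: V = C2·V2/C1 = 15 µg/mL × 700 mL ÷ 7750 µg/mL = 1.355 mL
ammonium chloride: C1V1 = C2V2 → 56.5 mM × 700 mL ÷ 2000 mM = 19.775 mL
casitone: 7.02 g/L × 0.7 L = 4.914 g
glycerol: 3.25 g/L × 0.7 L = 2.275 g
glucose: 15 g/L × 0.7 L = 10.500 g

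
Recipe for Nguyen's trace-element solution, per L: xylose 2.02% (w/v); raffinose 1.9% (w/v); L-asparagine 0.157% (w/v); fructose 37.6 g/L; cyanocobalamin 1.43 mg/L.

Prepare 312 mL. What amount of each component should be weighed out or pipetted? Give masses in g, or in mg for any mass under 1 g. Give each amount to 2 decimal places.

Target volume = 312 mL = 0.312 L.
xylose: 2.02% w/v = 20.2 g/L → 20.2 × 0.312 L = 6.30 g
raffinose: 1.9% w/v = 19 g/L → 19 × 0.312 L = 5.93 g
L-asparagine: 0.157% w/v = 1.57 g/L → 1.57 × 0.312 L = 0.48984 g = 489.84 mg
fructose: 37.6 g/L × 0.312 L = 11.73 g
cyanocobalamin: 1.43 mg/L × 0.312 L = 0.45 mg

xylose 6.30 g; raffinose 5.93 g; L-asparagine 489.84 mg; fructose 11.73 g; cyanocobalamin 0.45 mg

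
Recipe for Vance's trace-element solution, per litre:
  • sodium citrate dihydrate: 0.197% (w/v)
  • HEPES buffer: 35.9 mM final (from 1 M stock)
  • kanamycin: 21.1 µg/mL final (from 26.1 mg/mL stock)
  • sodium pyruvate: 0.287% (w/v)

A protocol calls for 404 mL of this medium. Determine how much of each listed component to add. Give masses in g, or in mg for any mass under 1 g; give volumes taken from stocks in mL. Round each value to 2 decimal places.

Target volume = 404 mL = 0.404 L.
sodium citrate dihydrate: 0.197% w/v = 1.97 g/L → 1.97 × 0.404 L = 0.79588 g = 795.88 mg
HEPES buffer: C1V1 = C2V2 → 35.9 mM × 404 mL ÷ 1000 mM = 14.50 mL
kanamycin: dilute stock: 21.1 µg/mL × 404 mL ÷ 26100 µg/mL = 0.33 mL
sodium pyruvate: 0.287% w/v = 2.87 g/L → 2.87 × 0.404 L = 1.16 g

sodium citrate dihydrate 795.88 mg; HEPES buffer 14.50 mL; kanamycin 0.33 mL; sodium pyruvate 1.16 g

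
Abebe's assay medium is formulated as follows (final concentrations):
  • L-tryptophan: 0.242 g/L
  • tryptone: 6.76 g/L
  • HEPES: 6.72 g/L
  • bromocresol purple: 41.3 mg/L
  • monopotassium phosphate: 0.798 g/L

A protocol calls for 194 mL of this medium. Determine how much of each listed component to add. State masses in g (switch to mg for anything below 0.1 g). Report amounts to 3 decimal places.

L-tryptophan 46.948 mg; tryptone 1.311 g; HEPES 1.304 g; bromocresol purple 8.012 mg; monopotassium phosphate 0.155 g

Target volume = 194 mL = 0.194 L.
L-tryptophan: 0.242 g/L × 0.194 L = 0.046948 g = 46.948 mg
tryptone: 6.76 g/L × 0.194 L = 1.311 g
HEPES: 6.72 g/L × 0.194 L = 1.304 g
bromocresol purple: 41.3 mg/L × 0.194 L = 8.012 mg
monopotassium phosphate: 0.798 g/L × 0.194 L = 0.155 g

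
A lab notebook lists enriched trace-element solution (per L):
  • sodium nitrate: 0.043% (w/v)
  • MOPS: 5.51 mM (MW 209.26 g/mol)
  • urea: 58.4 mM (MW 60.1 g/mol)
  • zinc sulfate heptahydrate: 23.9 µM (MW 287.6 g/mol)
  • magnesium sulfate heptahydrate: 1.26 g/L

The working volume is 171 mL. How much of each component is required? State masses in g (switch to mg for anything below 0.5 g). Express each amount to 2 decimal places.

Working volume: 171 mL = 0.171 L.
sodium nitrate: 0.043 g per 100 mL × 171 mL ÷ 100 = 0.07353 g = 73.53 mg
MOPS: 5.51 mmol/L × 209.26 mg/mmol × 0.171 L = 197.17 mg
urea: 58.4 mmol/L × 60.1 g/mol × 0.171 L ÷ 1000 = 0.60 g
zinc sulfate heptahydrate: 23.9 µmol/L × 287.6 g/mol × 0.171 L ÷ 1000 = 1.18 mg
magnesium sulfate heptahydrate: 1.26 g/L × 0.171 L = 0.21546 g = 215.46 mg

sodium nitrate 73.53 mg; MOPS 197.17 mg; urea 0.60 g; zinc sulfate heptahydrate 1.18 mg; magnesium sulfate heptahydrate 215.46 mg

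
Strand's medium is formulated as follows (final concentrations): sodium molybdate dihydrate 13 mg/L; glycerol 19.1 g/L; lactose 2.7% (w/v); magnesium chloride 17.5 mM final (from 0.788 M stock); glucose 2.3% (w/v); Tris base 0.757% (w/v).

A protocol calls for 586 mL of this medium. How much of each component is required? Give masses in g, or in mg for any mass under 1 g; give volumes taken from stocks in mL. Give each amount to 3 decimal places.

sodium molybdate dihydrate 7.618 mg; glycerol 11.193 g; lactose 15.822 g; magnesium chloride 13.014 mL; glucose 13.478 g; Tris base 4.436 g

Working volume: 586 mL = 0.586 L.
sodium molybdate dihydrate: 13 mg/L × 0.586 L = 7.618 mg
glycerol: 19.1 g/L × 0.586 L = 11.193 g
lactose: 2.7% w/v = 27 g/L → 27 × 0.586 L = 15.822 g
magnesium chloride: C1V1 = C2V2 → 17.5 mM × 586 mL ÷ 788 mM = 13.014 mL
glucose: 2.3 g per 100 mL × 586 mL ÷ 100 = 13.478 g
Tris base: 0.757% w/v = 7.57 g/L → 7.57 × 0.586 L = 4.436 g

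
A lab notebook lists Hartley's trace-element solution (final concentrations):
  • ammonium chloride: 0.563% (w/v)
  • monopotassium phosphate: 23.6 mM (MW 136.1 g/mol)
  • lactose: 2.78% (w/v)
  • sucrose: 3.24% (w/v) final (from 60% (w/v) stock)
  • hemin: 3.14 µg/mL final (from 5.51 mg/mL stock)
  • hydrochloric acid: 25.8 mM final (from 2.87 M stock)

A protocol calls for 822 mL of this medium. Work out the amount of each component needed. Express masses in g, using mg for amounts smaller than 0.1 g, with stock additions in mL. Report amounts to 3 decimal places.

Working volume: 822 mL = 0.822 L.
ammonium chloride: 0.563% w/v = 5.63 g/L → 5.63 × 0.822 L = 4.628 g
monopotassium phosphate: 23.6 mmol/L × 136.1 g/mol × 0.822 L ÷ 1000 = 2.640 g
lactose: 2.78 g per 100 mL × 822 mL ÷ 100 = 22.852 g
sucrose: V = C2·V2/C1 = 3.24% ÷ 60% × 822 mL = 44.388 mL
hemin: dilute stock: 3.14 µg/mL × 822 mL ÷ 5510 µg/mL = 0.468 mL
hydrochloric acid: V = C2·V2/C1 = 25.8 mM × 822 mL ÷ 2870 mM = 7.389 mL

ammonium chloride 4.628 g; monopotassium phosphate 2.640 g; lactose 22.852 g; sucrose 44.388 mL; hemin 0.468 mL; hydrochloric acid 7.389 mL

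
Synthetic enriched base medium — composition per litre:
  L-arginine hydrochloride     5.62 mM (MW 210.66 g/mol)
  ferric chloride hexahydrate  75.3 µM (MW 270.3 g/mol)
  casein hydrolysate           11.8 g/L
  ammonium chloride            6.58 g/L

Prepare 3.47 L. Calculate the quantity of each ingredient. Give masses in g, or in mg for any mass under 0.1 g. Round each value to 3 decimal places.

Scale factor relative to 1 L: 3.47.
L-arginine hydrochloride: 5.62 mmol/L × 210.66 g/mol × 3.47 L ÷ 1000 = 4.108 g
ferric chloride hexahydrate: 75.3 µmol/L × 270.3 g/mol × 3.47 L ÷ 1000 = 70.627 mg
casein hydrolysate: 11.8 g/L × 3.47 L = 40.946 g
ammonium chloride: 6.58 g/L × 3.47 L = 22.833 g

L-arginine hydrochloride 4.108 g; ferric chloride hexahydrate 70.627 mg; casein hydrolysate 40.946 g; ammonium chloride 22.833 g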